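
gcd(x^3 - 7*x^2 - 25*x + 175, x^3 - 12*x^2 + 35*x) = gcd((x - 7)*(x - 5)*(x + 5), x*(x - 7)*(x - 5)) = x^2 - 12*x + 35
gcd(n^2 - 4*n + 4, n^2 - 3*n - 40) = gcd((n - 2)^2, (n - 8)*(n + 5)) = 1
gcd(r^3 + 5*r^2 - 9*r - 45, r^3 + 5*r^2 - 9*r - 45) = r^3 + 5*r^2 - 9*r - 45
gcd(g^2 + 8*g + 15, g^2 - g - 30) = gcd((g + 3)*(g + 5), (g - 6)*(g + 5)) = g + 5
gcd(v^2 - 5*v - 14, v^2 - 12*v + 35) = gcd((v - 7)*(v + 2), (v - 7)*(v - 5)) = v - 7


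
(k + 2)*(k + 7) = k^2 + 9*k + 14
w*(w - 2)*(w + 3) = w^3 + w^2 - 6*w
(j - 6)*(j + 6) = j^2 - 36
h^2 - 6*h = h*(h - 6)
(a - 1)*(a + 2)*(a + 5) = a^3 + 6*a^2 + 3*a - 10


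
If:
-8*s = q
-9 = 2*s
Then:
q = 36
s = -9/2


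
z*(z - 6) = z^2 - 6*z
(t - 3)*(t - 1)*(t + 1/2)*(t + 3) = t^4 - t^3/2 - 19*t^2/2 + 9*t/2 + 9/2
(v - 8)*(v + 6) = v^2 - 2*v - 48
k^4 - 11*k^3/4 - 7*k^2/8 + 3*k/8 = k*(k - 3)*(k - 1/4)*(k + 1/2)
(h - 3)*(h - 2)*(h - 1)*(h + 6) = h^4 - 25*h^2 + 60*h - 36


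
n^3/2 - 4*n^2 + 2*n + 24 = (n/2 + 1)*(n - 6)*(n - 4)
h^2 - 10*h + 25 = (h - 5)^2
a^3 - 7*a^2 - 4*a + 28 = (a - 7)*(a - 2)*(a + 2)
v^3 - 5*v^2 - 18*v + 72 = (v - 6)*(v - 3)*(v + 4)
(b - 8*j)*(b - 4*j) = b^2 - 12*b*j + 32*j^2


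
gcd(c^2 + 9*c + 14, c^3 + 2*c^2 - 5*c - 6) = 1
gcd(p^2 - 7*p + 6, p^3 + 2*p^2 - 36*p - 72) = p - 6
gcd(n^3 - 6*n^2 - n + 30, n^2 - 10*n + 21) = n - 3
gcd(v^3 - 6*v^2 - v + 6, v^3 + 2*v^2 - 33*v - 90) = v - 6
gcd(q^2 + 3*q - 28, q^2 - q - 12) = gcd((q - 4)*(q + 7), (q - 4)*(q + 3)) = q - 4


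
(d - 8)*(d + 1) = d^2 - 7*d - 8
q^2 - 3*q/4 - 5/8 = (q - 5/4)*(q + 1/2)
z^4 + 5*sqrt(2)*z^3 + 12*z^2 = z^2*(z + 2*sqrt(2))*(z + 3*sqrt(2))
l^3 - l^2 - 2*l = l*(l - 2)*(l + 1)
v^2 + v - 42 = (v - 6)*(v + 7)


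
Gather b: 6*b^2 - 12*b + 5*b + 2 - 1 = 6*b^2 - 7*b + 1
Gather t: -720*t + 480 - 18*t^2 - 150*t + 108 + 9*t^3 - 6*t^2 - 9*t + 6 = 9*t^3 - 24*t^2 - 879*t + 594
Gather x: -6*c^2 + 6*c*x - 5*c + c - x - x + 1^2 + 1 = -6*c^2 - 4*c + x*(6*c - 2) + 2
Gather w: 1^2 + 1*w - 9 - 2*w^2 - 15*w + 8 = -2*w^2 - 14*w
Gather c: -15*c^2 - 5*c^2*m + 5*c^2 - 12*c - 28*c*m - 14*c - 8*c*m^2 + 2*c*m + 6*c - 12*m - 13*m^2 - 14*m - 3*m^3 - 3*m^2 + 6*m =c^2*(-5*m - 10) + c*(-8*m^2 - 26*m - 20) - 3*m^3 - 16*m^2 - 20*m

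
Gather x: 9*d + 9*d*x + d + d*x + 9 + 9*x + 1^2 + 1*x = 10*d + x*(10*d + 10) + 10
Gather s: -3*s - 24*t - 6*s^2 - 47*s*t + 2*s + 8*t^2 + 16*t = -6*s^2 + s*(-47*t - 1) + 8*t^2 - 8*t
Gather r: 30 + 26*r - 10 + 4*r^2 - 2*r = 4*r^2 + 24*r + 20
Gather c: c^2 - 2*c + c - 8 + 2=c^2 - c - 6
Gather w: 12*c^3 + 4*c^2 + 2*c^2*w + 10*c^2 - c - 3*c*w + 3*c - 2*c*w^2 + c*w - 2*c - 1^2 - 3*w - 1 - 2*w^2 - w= 12*c^3 + 14*c^2 + w^2*(-2*c - 2) + w*(2*c^2 - 2*c - 4) - 2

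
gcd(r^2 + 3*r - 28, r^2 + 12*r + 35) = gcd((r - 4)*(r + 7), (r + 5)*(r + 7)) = r + 7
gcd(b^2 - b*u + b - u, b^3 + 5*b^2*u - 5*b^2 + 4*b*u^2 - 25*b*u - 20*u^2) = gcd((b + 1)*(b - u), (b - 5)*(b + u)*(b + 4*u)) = 1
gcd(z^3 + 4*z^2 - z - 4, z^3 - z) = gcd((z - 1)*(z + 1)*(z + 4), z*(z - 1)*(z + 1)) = z^2 - 1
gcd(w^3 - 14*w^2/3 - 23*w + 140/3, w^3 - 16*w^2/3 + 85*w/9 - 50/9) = w - 5/3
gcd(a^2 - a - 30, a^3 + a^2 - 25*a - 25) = a + 5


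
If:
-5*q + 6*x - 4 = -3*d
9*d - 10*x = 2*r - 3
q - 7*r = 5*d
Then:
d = 362*x/359 - 113/359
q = 648*x/359 - 355/359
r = 30/359 - 166*x/359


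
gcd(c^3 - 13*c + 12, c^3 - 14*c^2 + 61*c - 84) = c - 3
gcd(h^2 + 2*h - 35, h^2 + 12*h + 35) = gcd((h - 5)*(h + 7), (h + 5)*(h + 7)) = h + 7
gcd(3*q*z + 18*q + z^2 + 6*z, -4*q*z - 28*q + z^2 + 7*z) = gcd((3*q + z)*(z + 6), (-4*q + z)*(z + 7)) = 1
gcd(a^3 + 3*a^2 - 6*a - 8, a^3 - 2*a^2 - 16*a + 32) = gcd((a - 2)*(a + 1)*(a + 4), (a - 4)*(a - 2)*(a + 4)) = a^2 + 2*a - 8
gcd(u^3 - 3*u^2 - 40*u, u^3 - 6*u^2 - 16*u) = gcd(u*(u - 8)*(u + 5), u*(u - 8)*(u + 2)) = u^2 - 8*u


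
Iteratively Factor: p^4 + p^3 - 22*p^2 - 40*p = (p - 5)*(p^3 + 6*p^2 + 8*p) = (p - 5)*(p + 4)*(p^2 + 2*p) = (p - 5)*(p + 2)*(p + 4)*(p)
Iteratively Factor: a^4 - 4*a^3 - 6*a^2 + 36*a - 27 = (a - 1)*(a^3 - 3*a^2 - 9*a + 27) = (a - 1)*(a + 3)*(a^2 - 6*a + 9) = (a - 3)*(a - 1)*(a + 3)*(a - 3)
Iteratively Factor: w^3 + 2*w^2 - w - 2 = (w - 1)*(w^2 + 3*w + 2) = (w - 1)*(w + 1)*(w + 2)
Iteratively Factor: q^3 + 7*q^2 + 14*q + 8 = (q + 1)*(q^2 + 6*q + 8) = (q + 1)*(q + 4)*(q + 2)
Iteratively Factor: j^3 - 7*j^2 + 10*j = (j)*(j^2 - 7*j + 10) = j*(j - 5)*(j - 2)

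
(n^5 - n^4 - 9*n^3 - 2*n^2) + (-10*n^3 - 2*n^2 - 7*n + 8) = n^5 - n^4 - 19*n^3 - 4*n^2 - 7*n + 8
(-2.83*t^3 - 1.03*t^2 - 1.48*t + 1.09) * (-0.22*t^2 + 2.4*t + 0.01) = 0.6226*t^5 - 6.5654*t^4 - 2.1747*t^3 - 3.8021*t^2 + 2.6012*t + 0.0109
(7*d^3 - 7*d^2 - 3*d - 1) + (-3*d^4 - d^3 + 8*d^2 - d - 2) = -3*d^4 + 6*d^3 + d^2 - 4*d - 3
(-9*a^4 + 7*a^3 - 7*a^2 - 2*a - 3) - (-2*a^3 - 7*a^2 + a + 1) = -9*a^4 + 9*a^3 - 3*a - 4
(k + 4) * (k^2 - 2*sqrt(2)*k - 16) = k^3 - 2*sqrt(2)*k^2 + 4*k^2 - 16*k - 8*sqrt(2)*k - 64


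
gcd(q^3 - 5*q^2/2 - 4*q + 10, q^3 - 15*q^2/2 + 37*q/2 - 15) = q^2 - 9*q/2 + 5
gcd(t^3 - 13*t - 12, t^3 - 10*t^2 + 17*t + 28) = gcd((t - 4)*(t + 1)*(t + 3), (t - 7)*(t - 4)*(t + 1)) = t^2 - 3*t - 4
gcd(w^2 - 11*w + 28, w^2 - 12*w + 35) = w - 7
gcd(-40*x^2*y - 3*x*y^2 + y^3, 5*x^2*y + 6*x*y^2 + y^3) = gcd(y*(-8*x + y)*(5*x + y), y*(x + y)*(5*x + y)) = 5*x*y + y^2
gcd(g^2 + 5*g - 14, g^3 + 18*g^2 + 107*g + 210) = g + 7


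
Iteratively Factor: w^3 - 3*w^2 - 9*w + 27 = (w - 3)*(w^2 - 9) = (w - 3)*(w + 3)*(w - 3)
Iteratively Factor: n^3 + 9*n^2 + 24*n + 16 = (n + 1)*(n^2 + 8*n + 16) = (n + 1)*(n + 4)*(n + 4)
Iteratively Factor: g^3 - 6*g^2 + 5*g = (g)*(g^2 - 6*g + 5) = g*(g - 5)*(g - 1)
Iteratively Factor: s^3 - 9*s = (s - 3)*(s^2 + 3*s) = (s - 3)*(s + 3)*(s)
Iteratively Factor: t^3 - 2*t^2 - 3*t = (t - 3)*(t^2 + t) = (t - 3)*(t + 1)*(t)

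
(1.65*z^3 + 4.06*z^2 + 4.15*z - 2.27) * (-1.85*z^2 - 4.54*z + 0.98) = -3.0525*z^5 - 15.002*z^4 - 24.4929*z^3 - 10.6627*z^2 + 14.3728*z - 2.2246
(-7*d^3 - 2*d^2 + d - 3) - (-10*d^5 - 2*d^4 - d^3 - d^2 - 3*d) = 10*d^5 + 2*d^4 - 6*d^3 - d^2 + 4*d - 3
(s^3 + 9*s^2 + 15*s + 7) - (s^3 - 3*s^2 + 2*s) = 12*s^2 + 13*s + 7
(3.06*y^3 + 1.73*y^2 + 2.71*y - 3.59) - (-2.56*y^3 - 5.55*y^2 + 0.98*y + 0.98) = 5.62*y^3 + 7.28*y^2 + 1.73*y - 4.57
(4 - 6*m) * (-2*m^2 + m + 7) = 12*m^3 - 14*m^2 - 38*m + 28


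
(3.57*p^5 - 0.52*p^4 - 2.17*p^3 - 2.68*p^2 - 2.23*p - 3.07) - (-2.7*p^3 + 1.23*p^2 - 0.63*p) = 3.57*p^5 - 0.52*p^4 + 0.53*p^3 - 3.91*p^2 - 1.6*p - 3.07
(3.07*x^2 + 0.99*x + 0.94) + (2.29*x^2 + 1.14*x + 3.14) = 5.36*x^2 + 2.13*x + 4.08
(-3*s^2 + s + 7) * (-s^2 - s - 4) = 3*s^4 + 2*s^3 + 4*s^2 - 11*s - 28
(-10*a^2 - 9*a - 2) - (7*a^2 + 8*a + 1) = -17*a^2 - 17*a - 3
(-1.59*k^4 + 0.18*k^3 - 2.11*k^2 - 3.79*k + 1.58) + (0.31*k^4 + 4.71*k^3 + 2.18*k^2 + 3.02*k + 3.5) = -1.28*k^4 + 4.89*k^3 + 0.0700000000000003*k^2 - 0.77*k + 5.08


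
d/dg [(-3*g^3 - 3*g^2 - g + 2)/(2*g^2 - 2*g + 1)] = (-6*g^4 + 12*g^3 - g^2 - 14*g + 3)/(4*g^4 - 8*g^3 + 8*g^2 - 4*g + 1)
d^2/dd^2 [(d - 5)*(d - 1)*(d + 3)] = 6*d - 6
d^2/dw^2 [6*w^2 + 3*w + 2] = 12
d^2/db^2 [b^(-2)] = 6/b^4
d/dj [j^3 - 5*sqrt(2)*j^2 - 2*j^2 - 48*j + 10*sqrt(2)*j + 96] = 3*j^2 - 10*sqrt(2)*j - 4*j - 48 + 10*sqrt(2)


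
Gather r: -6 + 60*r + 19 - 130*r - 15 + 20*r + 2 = -50*r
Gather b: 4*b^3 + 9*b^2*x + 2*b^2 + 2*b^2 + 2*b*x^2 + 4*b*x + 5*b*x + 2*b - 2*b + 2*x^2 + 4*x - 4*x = 4*b^3 + b^2*(9*x + 4) + b*(2*x^2 + 9*x) + 2*x^2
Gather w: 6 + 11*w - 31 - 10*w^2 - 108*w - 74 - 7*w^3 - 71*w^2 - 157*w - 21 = -7*w^3 - 81*w^2 - 254*w - 120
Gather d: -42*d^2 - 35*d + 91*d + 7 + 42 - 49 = -42*d^2 + 56*d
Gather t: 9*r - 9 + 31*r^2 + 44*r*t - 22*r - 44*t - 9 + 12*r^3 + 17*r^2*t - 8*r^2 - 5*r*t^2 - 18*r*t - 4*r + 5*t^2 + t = 12*r^3 + 23*r^2 - 17*r + t^2*(5 - 5*r) + t*(17*r^2 + 26*r - 43) - 18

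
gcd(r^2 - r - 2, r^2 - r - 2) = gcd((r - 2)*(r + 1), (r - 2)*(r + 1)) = r^2 - r - 2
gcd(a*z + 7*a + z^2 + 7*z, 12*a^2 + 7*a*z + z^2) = 1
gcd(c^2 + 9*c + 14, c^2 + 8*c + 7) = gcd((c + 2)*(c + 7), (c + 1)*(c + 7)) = c + 7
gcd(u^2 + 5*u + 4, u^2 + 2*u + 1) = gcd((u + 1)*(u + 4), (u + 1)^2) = u + 1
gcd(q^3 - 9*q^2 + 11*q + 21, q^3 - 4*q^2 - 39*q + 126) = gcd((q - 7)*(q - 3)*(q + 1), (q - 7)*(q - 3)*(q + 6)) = q^2 - 10*q + 21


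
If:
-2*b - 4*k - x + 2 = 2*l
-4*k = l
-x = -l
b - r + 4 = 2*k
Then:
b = 1 - x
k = -x/4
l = x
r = 5 - x/2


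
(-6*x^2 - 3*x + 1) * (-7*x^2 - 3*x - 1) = 42*x^4 + 39*x^3 + 8*x^2 - 1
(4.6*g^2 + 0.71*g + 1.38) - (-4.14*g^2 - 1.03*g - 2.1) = 8.74*g^2 + 1.74*g + 3.48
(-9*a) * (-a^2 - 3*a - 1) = 9*a^3 + 27*a^2 + 9*a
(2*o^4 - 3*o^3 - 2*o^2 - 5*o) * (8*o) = 16*o^5 - 24*o^4 - 16*o^3 - 40*o^2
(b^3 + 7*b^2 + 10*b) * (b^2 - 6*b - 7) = b^5 + b^4 - 39*b^3 - 109*b^2 - 70*b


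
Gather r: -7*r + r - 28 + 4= -6*r - 24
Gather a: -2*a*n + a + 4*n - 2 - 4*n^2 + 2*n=a*(1 - 2*n) - 4*n^2 + 6*n - 2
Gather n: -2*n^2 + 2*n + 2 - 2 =-2*n^2 + 2*n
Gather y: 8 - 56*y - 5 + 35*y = 3 - 21*y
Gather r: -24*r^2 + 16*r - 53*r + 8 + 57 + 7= -24*r^2 - 37*r + 72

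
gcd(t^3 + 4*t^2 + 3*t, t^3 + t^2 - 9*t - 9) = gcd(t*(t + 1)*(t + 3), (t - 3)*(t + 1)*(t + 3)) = t^2 + 4*t + 3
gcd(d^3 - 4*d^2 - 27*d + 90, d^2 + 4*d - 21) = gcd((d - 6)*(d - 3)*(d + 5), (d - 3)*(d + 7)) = d - 3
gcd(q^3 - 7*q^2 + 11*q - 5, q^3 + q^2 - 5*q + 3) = q^2 - 2*q + 1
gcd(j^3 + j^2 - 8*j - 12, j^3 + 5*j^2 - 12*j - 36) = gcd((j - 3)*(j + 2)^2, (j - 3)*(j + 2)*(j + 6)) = j^2 - j - 6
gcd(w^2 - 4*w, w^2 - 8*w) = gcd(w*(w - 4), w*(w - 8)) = w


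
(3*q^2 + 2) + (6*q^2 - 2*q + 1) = 9*q^2 - 2*q + 3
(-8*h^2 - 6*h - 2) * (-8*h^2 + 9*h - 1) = 64*h^4 - 24*h^3 - 30*h^2 - 12*h + 2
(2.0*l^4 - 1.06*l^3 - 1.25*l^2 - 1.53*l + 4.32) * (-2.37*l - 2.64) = -4.74*l^5 - 2.7678*l^4 + 5.7609*l^3 + 6.9261*l^2 - 6.1992*l - 11.4048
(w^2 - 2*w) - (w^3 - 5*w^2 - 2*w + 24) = -w^3 + 6*w^2 - 24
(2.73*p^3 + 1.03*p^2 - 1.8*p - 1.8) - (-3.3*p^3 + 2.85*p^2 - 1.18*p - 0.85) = 6.03*p^3 - 1.82*p^2 - 0.62*p - 0.95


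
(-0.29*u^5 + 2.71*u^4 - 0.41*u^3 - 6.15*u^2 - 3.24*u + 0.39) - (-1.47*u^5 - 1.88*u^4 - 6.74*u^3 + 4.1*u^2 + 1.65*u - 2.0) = 1.18*u^5 + 4.59*u^4 + 6.33*u^3 - 10.25*u^2 - 4.89*u + 2.39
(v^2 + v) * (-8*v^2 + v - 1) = -8*v^4 - 7*v^3 - v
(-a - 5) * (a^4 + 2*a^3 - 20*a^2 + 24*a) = -a^5 - 7*a^4 + 10*a^3 + 76*a^2 - 120*a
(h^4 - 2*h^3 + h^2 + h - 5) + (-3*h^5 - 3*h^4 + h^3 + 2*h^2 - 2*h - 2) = -3*h^5 - 2*h^4 - h^3 + 3*h^2 - h - 7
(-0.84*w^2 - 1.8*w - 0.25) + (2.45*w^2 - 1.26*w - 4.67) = 1.61*w^2 - 3.06*w - 4.92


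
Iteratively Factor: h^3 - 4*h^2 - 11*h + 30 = (h + 3)*(h^2 - 7*h + 10) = (h - 2)*(h + 3)*(h - 5)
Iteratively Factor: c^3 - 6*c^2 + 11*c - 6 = (c - 2)*(c^2 - 4*c + 3) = (c - 3)*(c - 2)*(c - 1)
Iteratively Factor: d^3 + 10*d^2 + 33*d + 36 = (d + 3)*(d^2 + 7*d + 12) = (d + 3)^2*(d + 4)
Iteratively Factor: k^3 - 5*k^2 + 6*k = (k - 3)*(k^2 - 2*k) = (k - 3)*(k - 2)*(k)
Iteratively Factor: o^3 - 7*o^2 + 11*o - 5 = (o - 1)*(o^2 - 6*o + 5) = (o - 5)*(o - 1)*(o - 1)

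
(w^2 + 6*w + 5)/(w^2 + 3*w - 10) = (w + 1)/(w - 2)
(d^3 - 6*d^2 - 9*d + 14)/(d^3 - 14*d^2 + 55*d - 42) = (d + 2)/(d - 6)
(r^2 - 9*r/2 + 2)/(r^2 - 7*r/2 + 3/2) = (r - 4)/(r - 3)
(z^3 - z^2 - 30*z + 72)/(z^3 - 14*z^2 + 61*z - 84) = (z + 6)/(z - 7)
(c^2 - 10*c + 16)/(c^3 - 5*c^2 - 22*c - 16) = (c - 2)/(c^2 + 3*c + 2)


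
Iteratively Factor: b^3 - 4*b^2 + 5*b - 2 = (b - 1)*(b^2 - 3*b + 2) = (b - 2)*(b - 1)*(b - 1)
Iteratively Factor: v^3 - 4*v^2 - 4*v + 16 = (v + 2)*(v^2 - 6*v + 8) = (v - 2)*(v + 2)*(v - 4)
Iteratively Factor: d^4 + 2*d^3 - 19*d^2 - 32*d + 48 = (d + 4)*(d^3 - 2*d^2 - 11*d + 12) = (d - 4)*(d + 4)*(d^2 + 2*d - 3) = (d - 4)*(d + 3)*(d + 4)*(d - 1)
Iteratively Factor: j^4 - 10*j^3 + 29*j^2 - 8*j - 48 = (j - 4)*(j^3 - 6*j^2 + 5*j + 12) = (j - 4)*(j - 3)*(j^2 - 3*j - 4) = (j - 4)^2*(j - 3)*(j + 1)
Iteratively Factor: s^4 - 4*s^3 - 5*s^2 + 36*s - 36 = (s + 3)*(s^3 - 7*s^2 + 16*s - 12) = (s - 3)*(s + 3)*(s^2 - 4*s + 4) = (s - 3)*(s - 2)*(s + 3)*(s - 2)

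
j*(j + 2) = j^2 + 2*j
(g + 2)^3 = g^3 + 6*g^2 + 12*g + 8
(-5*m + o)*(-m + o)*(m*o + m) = 5*m^3*o + 5*m^3 - 6*m^2*o^2 - 6*m^2*o + m*o^3 + m*o^2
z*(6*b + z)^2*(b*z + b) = 36*b^3*z^2 + 36*b^3*z + 12*b^2*z^3 + 12*b^2*z^2 + b*z^4 + b*z^3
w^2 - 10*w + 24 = (w - 6)*(w - 4)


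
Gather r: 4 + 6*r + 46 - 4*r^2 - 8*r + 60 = -4*r^2 - 2*r + 110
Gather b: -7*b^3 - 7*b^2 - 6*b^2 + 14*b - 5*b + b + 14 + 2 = -7*b^3 - 13*b^2 + 10*b + 16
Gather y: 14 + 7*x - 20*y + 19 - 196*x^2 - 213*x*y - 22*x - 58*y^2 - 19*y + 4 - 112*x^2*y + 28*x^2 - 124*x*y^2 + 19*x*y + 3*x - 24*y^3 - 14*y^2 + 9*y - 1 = -168*x^2 - 12*x - 24*y^3 + y^2*(-124*x - 72) + y*(-112*x^2 - 194*x - 30) + 36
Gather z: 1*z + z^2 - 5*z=z^2 - 4*z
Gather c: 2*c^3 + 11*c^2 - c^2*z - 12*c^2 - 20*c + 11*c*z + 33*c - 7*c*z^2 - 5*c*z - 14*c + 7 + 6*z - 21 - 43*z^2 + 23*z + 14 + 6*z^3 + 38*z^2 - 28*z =2*c^3 + c^2*(-z - 1) + c*(-7*z^2 + 6*z - 1) + 6*z^3 - 5*z^2 + z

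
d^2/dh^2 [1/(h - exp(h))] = (2*(1 - exp(h))^2 + (h - exp(h))*exp(h))/(h - exp(h))^3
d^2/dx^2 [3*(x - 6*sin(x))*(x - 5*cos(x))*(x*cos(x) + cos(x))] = -3*x^3*cos(x) - 18*x^2*sin(x) + 36*x^2*sin(2*x) - 3*x^2*cos(x) + 30*x^2*cos(2*x) - 69*x*sin(x)/2 + 96*x*sin(2*x) - 405*x*sin(3*x)/2 + 18*x*cos(x) - 42*x*cos(2*x) - 45*sin(x)/2 + 12*sin(2*x) - 405*sin(3*x)/2 + 51*cos(x) - 51*cos(2*x) + 135*cos(3*x) - 15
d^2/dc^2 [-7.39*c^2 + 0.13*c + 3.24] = -14.7800000000000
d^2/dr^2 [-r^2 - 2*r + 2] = -2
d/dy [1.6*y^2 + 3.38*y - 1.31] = 3.2*y + 3.38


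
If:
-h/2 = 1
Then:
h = -2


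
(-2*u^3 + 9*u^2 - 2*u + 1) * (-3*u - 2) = 6*u^4 - 23*u^3 - 12*u^2 + u - 2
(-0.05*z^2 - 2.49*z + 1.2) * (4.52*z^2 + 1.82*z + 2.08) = -0.226*z^4 - 11.3458*z^3 + 0.788199999999999*z^2 - 2.9952*z + 2.496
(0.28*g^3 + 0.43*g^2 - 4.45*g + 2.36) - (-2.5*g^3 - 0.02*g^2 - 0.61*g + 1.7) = 2.78*g^3 + 0.45*g^2 - 3.84*g + 0.66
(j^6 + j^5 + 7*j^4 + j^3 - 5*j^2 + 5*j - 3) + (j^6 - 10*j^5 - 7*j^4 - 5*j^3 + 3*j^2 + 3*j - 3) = 2*j^6 - 9*j^5 - 4*j^3 - 2*j^2 + 8*j - 6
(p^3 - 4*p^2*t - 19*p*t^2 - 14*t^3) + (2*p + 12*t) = p^3 - 4*p^2*t - 19*p*t^2 + 2*p - 14*t^3 + 12*t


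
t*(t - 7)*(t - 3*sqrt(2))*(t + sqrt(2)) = t^4 - 7*t^3 - 2*sqrt(2)*t^3 - 6*t^2 + 14*sqrt(2)*t^2 + 42*t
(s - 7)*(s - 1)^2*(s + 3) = s^4 - 6*s^3 - 12*s^2 + 38*s - 21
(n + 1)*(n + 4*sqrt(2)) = n^2 + n + 4*sqrt(2)*n + 4*sqrt(2)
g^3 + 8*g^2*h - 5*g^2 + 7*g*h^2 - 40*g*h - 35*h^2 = (g - 5)*(g + h)*(g + 7*h)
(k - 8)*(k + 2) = k^2 - 6*k - 16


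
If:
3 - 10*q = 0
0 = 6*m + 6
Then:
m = -1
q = 3/10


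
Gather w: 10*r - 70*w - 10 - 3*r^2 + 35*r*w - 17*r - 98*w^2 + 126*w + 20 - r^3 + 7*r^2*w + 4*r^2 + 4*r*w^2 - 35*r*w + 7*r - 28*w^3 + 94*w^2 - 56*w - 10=-r^3 + 7*r^2*w + r^2 - 28*w^3 + w^2*(4*r - 4)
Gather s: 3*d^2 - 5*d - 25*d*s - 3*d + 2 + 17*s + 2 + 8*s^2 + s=3*d^2 - 8*d + 8*s^2 + s*(18 - 25*d) + 4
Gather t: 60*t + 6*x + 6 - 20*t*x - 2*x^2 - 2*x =t*(60 - 20*x) - 2*x^2 + 4*x + 6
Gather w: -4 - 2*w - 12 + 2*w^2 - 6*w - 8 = 2*w^2 - 8*w - 24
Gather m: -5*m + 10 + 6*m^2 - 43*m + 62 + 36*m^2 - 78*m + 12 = 42*m^2 - 126*m + 84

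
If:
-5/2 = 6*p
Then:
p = -5/12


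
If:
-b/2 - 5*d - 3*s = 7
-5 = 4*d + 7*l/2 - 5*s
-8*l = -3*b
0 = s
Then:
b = 48/73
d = -107/73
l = 18/73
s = 0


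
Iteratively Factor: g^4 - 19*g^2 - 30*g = (g + 2)*(g^3 - 2*g^2 - 15*g) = (g - 5)*(g + 2)*(g^2 + 3*g) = (g - 5)*(g + 2)*(g + 3)*(g)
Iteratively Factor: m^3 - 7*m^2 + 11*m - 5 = (m - 5)*(m^2 - 2*m + 1) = (m - 5)*(m - 1)*(m - 1)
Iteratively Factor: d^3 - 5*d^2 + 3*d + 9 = (d - 3)*(d^2 - 2*d - 3) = (d - 3)^2*(d + 1)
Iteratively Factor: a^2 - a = (a)*(a - 1)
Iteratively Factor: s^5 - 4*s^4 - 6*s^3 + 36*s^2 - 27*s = (s - 3)*(s^4 - s^3 - 9*s^2 + 9*s) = (s - 3)^2*(s^3 + 2*s^2 - 3*s) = (s - 3)^2*(s - 1)*(s^2 + 3*s) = (s - 3)^2*(s - 1)*(s + 3)*(s)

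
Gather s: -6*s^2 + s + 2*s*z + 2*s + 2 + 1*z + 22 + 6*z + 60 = -6*s^2 + s*(2*z + 3) + 7*z + 84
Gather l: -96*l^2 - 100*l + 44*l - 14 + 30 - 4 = -96*l^2 - 56*l + 12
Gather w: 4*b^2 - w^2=4*b^2 - w^2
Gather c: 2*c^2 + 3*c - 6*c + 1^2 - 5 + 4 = 2*c^2 - 3*c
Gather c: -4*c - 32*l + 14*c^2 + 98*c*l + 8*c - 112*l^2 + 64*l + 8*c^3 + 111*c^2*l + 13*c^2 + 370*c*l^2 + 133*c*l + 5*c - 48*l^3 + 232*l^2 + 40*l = 8*c^3 + c^2*(111*l + 27) + c*(370*l^2 + 231*l + 9) - 48*l^3 + 120*l^2 + 72*l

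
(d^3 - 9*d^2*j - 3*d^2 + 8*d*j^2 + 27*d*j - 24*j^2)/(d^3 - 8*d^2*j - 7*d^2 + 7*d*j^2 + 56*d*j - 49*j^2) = (d^2 - 8*d*j - 3*d + 24*j)/(d^2 - 7*d*j - 7*d + 49*j)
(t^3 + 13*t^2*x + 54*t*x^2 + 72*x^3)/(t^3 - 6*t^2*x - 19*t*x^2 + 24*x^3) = (t^2 + 10*t*x + 24*x^2)/(t^2 - 9*t*x + 8*x^2)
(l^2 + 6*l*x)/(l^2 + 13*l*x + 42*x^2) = l/(l + 7*x)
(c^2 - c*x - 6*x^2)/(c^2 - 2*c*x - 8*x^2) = (-c + 3*x)/(-c + 4*x)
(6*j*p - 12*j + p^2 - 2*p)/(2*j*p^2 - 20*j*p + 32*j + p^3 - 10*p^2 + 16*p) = (6*j + p)/(2*j*p - 16*j + p^2 - 8*p)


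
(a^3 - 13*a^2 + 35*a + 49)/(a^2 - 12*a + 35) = (a^2 - 6*a - 7)/(a - 5)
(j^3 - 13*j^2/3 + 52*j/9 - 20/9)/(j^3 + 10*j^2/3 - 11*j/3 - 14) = (9*j^2 - 21*j + 10)/(3*(3*j^2 + 16*j + 21))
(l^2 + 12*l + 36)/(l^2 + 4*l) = (l^2 + 12*l + 36)/(l*(l + 4))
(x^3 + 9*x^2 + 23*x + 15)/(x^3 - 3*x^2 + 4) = (x^2 + 8*x + 15)/(x^2 - 4*x + 4)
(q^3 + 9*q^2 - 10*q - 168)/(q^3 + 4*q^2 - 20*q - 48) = (q + 7)/(q + 2)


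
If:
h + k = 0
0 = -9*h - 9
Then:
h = -1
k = 1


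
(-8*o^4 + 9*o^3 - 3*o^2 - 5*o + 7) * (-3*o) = 24*o^5 - 27*o^4 + 9*o^3 + 15*o^2 - 21*o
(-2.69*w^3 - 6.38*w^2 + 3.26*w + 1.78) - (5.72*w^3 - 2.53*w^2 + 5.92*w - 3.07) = -8.41*w^3 - 3.85*w^2 - 2.66*w + 4.85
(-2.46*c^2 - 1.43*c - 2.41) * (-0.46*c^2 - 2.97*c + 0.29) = 1.1316*c^4 + 7.964*c^3 + 4.6423*c^2 + 6.743*c - 0.6989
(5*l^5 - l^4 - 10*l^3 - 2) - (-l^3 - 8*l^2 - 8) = 5*l^5 - l^4 - 9*l^3 + 8*l^2 + 6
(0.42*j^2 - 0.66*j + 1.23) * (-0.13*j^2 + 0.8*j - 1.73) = -0.0546*j^4 + 0.4218*j^3 - 1.4145*j^2 + 2.1258*j - 2.1279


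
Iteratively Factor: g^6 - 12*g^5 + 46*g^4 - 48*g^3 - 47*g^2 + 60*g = (g)*(g^5 - 12*g^4 + 46*g^3 - 48*g^2 - 47*g + 60) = g*(g - 1)*(g^4 - 11*g^3 + 35*g^2 - 13*g - 60) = g*(g - 1)*(g + 1)*(g^3 - 12*g^2 + 47*g - 60) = g*(g - 5)*(g - 1)*(g + 1)*(g^2 - 7*g + 12) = g*(g - 5)*(g - 4)*(g - 1)*(g + 1)*(g - 3)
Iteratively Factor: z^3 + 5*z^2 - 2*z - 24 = (z + 3)*(z^2 + 2*z - 8) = (z + 3)*(z + 4)*(z - 2)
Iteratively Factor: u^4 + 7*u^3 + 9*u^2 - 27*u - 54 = (u + 3)*(u^3 + 4*u^2 - 3*u - 18) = (u - 2)*(u + 3)*(u^2 + 6*u + 9) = (u - 2)*(u + 3)^2*(u + 3)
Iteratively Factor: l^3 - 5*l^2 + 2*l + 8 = (l - 4)*(l^2 - l - 2) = (l - 4)*(l + 1)*(l - 2)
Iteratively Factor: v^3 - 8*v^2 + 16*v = (v)*(v^2 - 8*v + 16) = v*(v - 4)*(v - 4)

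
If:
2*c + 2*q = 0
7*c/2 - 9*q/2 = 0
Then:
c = 0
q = 0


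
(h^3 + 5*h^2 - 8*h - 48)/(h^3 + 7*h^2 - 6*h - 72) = (h + 4)/(h + 6)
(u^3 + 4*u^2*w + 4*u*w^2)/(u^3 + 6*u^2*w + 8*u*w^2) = (u + 2*w)/(u + 4*w)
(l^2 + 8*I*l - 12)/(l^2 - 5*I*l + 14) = (l + 6*I)/(l - 7*I)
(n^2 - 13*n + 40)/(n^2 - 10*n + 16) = (n - 5)/(n - 2)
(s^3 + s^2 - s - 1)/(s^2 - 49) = (s^3 + s^2 - s - 1)/(s^2 - 49)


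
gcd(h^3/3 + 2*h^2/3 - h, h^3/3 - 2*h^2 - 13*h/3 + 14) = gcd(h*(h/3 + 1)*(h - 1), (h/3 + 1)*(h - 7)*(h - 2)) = h + 3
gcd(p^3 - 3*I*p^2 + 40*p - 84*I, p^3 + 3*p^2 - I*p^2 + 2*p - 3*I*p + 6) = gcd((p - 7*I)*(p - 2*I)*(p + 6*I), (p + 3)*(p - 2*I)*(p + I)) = p - 2*I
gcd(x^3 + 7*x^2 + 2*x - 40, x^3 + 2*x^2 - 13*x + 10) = x^2 + 3*x - 10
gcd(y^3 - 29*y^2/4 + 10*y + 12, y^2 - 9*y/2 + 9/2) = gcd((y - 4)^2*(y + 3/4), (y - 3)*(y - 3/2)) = 1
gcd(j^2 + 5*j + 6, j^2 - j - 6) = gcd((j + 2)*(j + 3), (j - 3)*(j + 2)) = j + 2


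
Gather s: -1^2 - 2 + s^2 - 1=s^2 - 4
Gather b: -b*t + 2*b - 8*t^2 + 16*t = b*(2 - t) - 8*t^2 + 16*t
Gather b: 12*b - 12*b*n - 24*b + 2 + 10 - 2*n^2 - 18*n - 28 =b*(-12*n - 12) - 2*n^2 - 18*n - 16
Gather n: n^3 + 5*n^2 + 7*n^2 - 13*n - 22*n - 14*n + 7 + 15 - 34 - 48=n^3 + 12*n^2 - 49*n - 60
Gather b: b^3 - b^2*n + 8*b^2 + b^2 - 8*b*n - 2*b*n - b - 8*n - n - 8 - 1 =b^3 + b^2*(9 - n) + b*(-10*n - 1) - 9*n - 9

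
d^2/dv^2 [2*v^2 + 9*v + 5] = 4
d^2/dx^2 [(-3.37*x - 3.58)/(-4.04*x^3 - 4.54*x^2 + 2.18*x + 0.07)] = (330.022752*x^5 + 1072.043088*x^4 + 1248.88956*x^3 + 264.994944*x^2 - 200.091396*x + 35.274108)/(65.939264*x^9 + 222.300192*x^8 + 143.069328*x^7 - 149.759*x^6 - 84.904248*x^5 + 64.098276*x^4 - 6.14402*x^3 - 0.931266*x^2 - 0.032046*x - 0.000343)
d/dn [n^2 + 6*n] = 2*n + 6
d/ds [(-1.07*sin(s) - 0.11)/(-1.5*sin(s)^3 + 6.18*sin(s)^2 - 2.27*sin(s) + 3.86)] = (-3.21*sin(s)^3 + 6.1176*sin(s)^2 + 1.3596*sin(s) - 4.3799)*cos(s)/(2.25*sin(s)^6 - 18.54*sin(s)^5 + 45.0024*sin(s)^4 - 39.6372*sin(s)^3 + 52.8625*sin(s)^2 - 17.5244*sin(s) + 14.8996)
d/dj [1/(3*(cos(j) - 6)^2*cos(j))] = (cos(j) - 2)*sin(j)/((cos(j) - 6)^3*cos(j)^2)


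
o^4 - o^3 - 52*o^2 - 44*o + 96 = (o - 8)*(o - 1)*(o + 2)*(o + 6)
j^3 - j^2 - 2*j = j*(j - 2)*(j + 1)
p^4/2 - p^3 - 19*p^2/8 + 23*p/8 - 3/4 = (p/2 + 1)*(p - 3)*(p - 1/2)^2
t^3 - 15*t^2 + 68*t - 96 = (t - 8)*(t - 4)*(t - 3)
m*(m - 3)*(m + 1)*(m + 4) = m^4 + 2*m^3 - 11*m^2 - 12*m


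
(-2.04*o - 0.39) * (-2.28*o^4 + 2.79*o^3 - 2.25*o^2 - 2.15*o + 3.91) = 4.6512*o^5 - 4.8024*o^4 + 3.5019*o^3 + 5.2635*o^2 - 7.1379*o - 1.5249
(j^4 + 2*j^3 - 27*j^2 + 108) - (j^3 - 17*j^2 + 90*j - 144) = j^4 + j^3 - 10*j^2 - 90*j + 252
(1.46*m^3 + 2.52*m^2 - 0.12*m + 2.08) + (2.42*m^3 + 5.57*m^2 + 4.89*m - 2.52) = 3.88*m^3 + 8.09*m^2 + 4.77*m - 0.44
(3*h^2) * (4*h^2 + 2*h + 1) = 12*h^4 + 6*h^3 + 3*h^2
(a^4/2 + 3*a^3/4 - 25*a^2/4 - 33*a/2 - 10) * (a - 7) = a^5/2 - 11*a^4/4 - 23*a^3/2 + 109*a^2/4 + 211*a/2 + 70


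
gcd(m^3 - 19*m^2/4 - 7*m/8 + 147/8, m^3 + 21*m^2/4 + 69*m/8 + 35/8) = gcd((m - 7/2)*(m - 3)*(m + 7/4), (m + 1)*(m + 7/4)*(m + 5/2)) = m + 7/4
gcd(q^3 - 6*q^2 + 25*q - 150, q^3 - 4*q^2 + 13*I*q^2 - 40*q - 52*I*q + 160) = q + 5*I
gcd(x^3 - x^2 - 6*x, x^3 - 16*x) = x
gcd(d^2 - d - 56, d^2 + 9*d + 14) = d + 7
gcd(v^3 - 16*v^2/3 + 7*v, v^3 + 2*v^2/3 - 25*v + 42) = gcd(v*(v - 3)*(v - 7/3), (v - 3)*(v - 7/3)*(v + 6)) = v^2 - 16*v/3 + 7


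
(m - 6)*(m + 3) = m^2 - 3*m - 18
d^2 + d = d*(d + 1)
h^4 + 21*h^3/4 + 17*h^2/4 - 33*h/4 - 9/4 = (h - 1)*(h + 1/4)*(h + 3)^2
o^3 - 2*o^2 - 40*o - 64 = (o - 8)*(o + 2)*(o + 4)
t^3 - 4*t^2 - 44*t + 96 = (t - 8)*(t - 2)*(t + 6)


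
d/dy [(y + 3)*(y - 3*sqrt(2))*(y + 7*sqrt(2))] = 3*y^2 + 6*y + 8*sqrt(2)*y - 42 + 12*sqrt(2)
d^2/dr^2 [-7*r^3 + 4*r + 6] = -42*r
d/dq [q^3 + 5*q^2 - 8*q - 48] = 3*q^2 + 10*q - 8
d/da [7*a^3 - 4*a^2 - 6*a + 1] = 21*a^2 - 8*a - 6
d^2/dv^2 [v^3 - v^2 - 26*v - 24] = 6*v - 2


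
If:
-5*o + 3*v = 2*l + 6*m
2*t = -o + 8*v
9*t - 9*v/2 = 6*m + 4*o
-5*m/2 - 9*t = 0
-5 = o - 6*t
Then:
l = 1145/28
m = 1095/28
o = -1965/28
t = -1825/168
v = -965/84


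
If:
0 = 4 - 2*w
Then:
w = 2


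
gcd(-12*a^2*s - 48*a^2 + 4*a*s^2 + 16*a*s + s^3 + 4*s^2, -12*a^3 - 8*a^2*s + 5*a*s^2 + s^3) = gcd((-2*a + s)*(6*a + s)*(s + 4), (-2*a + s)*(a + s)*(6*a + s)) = -12*a^2 + 4*a*s + s^2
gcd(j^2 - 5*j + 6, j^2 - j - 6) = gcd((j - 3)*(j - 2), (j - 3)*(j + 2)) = j - 3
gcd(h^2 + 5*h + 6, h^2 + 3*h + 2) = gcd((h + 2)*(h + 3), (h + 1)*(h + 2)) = h + 2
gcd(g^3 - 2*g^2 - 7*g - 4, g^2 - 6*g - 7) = g + 1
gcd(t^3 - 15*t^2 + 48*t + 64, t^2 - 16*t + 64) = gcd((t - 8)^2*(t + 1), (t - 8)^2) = t^2 - 16*t + 64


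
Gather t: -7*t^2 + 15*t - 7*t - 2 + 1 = -7*t^2 + 8*t - 1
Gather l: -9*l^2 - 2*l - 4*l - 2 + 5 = -9*l^2 - 6*l + 3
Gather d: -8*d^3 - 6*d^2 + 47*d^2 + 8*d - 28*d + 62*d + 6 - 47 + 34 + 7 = -8*d^3 + 41*d^2 + 42*d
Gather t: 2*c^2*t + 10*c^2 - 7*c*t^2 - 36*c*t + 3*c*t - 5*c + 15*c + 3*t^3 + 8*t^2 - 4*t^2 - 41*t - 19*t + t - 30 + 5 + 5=10*c^2 + 10*c + 3*t^3 + t^2*(4 - 7*c) + t*(2*c^2 - 33*c - 59) - 20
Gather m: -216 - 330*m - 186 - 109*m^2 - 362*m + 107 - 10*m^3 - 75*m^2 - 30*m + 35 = -10*m^3 - 184*m^2 - 722*m - 260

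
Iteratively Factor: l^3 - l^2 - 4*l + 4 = (l - 2)*(l^2 + l - 2) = (l - 2)*(l + 2)*(l - 1)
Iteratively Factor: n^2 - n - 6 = (n - 3)*(n + 2)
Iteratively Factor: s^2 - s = (s - 1)*(s)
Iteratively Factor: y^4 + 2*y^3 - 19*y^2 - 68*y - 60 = (y + 2)*(y^3 - 19*y - 30) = (y - 5)*(y + 2)*(y^2 + 5*y + 6) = (y - 5)*(y + 2)*(y + 3)*(y + 2)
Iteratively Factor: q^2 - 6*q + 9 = (q - 3)*(q - 3)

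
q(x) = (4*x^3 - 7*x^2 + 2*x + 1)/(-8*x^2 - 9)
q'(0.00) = -0.22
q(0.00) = -0.11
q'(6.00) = -0.50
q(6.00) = -2.10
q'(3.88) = -0.48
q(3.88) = -1.06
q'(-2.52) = -0.63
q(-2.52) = 1.88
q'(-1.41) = -0.85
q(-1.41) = 1.08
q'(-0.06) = -0.33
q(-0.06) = -0.09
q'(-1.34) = -0.87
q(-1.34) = 1.02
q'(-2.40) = -0.64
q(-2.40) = 1.80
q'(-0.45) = -0.90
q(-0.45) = 0.16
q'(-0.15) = -0.49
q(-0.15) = -0.06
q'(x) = 16*x*(4*x^3 - 7*x^2 + 2*x + 1)/(-8*x^2 - 9)^2 + (12*x^2 - 14*x + 2)/(-8*x^2 - 9) = 2*(-16*x^4 - 46*x^2 + 71*x - 9)/(64*x^4 + 144*x^2 + 81)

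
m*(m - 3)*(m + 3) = m^3 - 9*m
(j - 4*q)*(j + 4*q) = j^2 - 16*q^2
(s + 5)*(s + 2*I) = s^2 + 5*s + 2*I*s + 10*I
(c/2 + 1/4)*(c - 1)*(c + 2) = c^3/2 + 3*c^2/4 - 3*c/4 - 1/2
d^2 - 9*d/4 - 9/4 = (d - 3)*(d + 3/4)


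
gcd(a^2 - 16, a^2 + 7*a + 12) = a + 4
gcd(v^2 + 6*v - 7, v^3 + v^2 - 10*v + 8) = v - 1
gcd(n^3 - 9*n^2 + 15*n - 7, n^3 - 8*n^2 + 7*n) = n^2 - 8*n + 7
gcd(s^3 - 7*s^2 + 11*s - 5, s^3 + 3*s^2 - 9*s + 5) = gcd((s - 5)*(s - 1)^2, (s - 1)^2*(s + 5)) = s^2 - 2*s + 1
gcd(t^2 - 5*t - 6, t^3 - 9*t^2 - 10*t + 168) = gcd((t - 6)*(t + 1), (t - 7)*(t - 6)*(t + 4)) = t - 6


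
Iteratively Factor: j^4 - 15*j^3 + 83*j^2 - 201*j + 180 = (j - 4)*(j^3 - 11*j^2 + 39*j - 45) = (j - 5)*(j - 4)*(j^2 - 6*j + 9) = (j - 5)*(j - 4)*(j - 3)*(j - 3)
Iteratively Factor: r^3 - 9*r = (r)*(r^2 - 9) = r*(r + 3)*(r - 3)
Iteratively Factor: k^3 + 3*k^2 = (k + 3)*(k^2) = k*(k + 3)*(k)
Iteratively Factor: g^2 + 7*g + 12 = (g + 3)*(g + 4)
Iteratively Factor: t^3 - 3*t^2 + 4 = (t - 2)*(t^2 - t - 2) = (t - 2)*(t + 1)*(t - 2)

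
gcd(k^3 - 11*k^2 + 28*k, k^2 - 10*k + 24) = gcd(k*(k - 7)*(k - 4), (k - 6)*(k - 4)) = k - 4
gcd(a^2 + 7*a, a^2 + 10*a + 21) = a + 7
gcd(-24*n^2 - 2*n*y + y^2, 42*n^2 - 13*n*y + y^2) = -6*n + y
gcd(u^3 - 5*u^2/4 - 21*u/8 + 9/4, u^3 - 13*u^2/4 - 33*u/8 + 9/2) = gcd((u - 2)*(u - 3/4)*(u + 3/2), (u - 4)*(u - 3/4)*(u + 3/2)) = u^2 + 3*u/4 - 9/8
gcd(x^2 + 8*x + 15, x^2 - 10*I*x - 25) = 1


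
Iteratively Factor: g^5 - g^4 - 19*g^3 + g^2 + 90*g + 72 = (g + 1)*(g^4 - 2*g^3 - 17*g^2 + 18*g + 72) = (g + 1)*(g + 3)*(g^3 - 5*g^2 - 2*g + 24) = (g + 1)*(g + 2)*(g + 3)*(g^2 - 7*g + 12) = (g - 3)*(g + 1)*(g + 2)*(g + 3)*(g - 4)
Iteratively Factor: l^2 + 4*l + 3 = (l + 3)*(l + 1)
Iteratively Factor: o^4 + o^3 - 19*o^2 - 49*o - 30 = (o + 1)*(o^3 - 19*o - 30) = (o + 1)*(o + 3)*(o^2 - 3*o - 10) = (o - 5)*(o + 1)*(o + 3)*(o + 2)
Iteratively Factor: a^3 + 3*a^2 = (a)*(a^2 + 3*a) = a^2*(a + 3)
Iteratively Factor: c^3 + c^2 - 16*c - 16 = (c - 4)*(c^2 + 5*c + 4) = (c - 4)*(c + 4)*(c + 1)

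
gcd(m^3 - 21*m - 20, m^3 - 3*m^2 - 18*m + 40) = m^2 - m - 20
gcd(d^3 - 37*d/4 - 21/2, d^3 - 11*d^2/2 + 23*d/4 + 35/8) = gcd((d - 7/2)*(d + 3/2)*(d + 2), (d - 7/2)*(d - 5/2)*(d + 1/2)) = d - 7/2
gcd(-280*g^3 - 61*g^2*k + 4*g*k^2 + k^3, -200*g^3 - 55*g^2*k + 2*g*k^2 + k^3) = 40*g^2 + 3*g*k - k^2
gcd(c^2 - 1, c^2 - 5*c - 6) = c + 1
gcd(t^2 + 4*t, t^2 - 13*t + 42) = 1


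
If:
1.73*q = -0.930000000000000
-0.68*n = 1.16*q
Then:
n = 0.92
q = -0.54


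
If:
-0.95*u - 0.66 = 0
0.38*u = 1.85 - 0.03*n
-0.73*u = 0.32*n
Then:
No Solution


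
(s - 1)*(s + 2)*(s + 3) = s^3 + 4*s^2 + s - 6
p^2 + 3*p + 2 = (p + 1)*(p + 2)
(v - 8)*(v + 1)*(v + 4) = v^3 - 3*v^2 - 36*v - 32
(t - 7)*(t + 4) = t^2 - 3*t - 28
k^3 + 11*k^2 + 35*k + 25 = (k + 1)*(k + 5)^2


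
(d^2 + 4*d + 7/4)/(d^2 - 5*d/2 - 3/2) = (d + 7/2)/(d - 3)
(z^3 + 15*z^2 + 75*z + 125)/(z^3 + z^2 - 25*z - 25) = (z^2 + 10*z + 25)/(z^2 - 4*z - 5)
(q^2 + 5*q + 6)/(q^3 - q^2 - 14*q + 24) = (q^2 + 5*q + 6)/(q^3 - q^2 - 14*q + 24)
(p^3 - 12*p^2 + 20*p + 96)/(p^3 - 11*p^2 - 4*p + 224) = (p^2 - 4*p - 12)/(p^2 - 3*p - 28)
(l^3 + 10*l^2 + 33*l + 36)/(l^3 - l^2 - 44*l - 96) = (l + 3)/(l - 8)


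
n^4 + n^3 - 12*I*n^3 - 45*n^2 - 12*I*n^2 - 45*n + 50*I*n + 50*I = (n + 1)*(n - 5*I)^2*(n - 2*I)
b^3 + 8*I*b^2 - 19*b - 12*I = (b + I)*(b + 3*I)*(b + 4*I)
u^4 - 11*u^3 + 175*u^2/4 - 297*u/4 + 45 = (u - 4)*(u - 3)*(u - 5/2)*(u - 3/2)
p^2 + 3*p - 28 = (p - 4)*(p + 7)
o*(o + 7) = o^2 + 7*o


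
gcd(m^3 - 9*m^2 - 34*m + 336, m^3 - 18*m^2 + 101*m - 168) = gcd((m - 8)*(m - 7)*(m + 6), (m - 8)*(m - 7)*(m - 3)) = m^2 - 15*m + 56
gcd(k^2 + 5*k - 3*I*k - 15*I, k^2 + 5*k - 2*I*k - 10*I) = k + 5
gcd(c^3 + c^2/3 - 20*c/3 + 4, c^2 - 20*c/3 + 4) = c - 2/3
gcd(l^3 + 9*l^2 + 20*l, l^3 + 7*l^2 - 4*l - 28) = 1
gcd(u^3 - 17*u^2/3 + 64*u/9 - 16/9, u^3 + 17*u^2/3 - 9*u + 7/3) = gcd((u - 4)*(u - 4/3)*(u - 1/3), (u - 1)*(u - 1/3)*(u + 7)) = u - 1/3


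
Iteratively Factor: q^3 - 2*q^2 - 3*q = (q + 1)*(q^2 - 3*q) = q*(q + 1)*(q - 3)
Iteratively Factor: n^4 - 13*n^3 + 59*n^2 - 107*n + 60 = (n - 3)*(n^3 - 10*n^2 + 29*n - 20) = (n - 4)*(n - 3)*(n^2 - 6*n + 5) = (n - 5)*(n - 4)*(n - 3)*(n - 1)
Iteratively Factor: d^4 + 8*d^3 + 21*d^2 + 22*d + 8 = (d + 1)*(d^3 + 7*d^2 + 14*d + 8) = (d + 1)^2*(d^2 + 6*d + 8) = (d + 1)^2*(d + 4)*(d + 2)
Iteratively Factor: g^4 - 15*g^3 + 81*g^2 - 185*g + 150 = (g - 5)*(g^3 - 10*g^2 + 31*g - 30) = (g - 5)*(g - 2)*(g^2 - 8*g + 15) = (g - 5)*(g - 3)*(g - 2)*(g - 5)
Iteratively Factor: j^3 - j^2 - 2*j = (j - 2)*(j^2 + j) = j*(j - 2)*(j + 1)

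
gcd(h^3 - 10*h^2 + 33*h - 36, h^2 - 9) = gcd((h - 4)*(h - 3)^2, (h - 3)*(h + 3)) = h - 3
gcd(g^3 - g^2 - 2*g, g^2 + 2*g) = g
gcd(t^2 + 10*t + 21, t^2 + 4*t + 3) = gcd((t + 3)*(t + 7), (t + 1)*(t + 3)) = t + 3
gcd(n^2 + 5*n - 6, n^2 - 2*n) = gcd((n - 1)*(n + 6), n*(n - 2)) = 1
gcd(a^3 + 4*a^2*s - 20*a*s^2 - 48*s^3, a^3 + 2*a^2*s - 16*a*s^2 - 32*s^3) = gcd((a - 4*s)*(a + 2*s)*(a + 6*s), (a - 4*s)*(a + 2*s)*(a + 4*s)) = -a^2 + 2*a*s + 8*s^2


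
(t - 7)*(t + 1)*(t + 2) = t^3 - 4*t^2 - 19*t - 14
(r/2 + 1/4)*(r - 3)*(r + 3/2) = r^3/2 - r^2/2 - 21*r/8 - 9/8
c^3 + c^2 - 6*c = c*(c - 2)*(c + 3)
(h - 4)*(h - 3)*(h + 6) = h^3 - h^2 - 30*h + 72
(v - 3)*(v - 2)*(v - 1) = v^3 - 6*v^2 + 11*v - 6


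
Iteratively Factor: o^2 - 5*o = (o - 5)*(o)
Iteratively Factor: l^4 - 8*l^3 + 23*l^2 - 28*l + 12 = (l - 2)*(l^3 - 6*l^2 + 11*l - 6) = (l - 2)^2*(l^2 - 4*l + 3) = (l - 2)^2*(l - 1)*(l - 3)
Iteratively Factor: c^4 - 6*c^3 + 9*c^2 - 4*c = (c)*(c^3 - 6*c^2 + 9*c - 4) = c*(c - 1)*(c^2 - 5*c + 4) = c*(c - 1)^2*(c - 4)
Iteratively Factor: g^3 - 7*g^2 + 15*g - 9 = (g - 1)*(g^2 - 6*g + 9) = (g - 3)*(g - 1)*(g - 3)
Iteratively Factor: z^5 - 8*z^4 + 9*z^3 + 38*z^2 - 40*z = (z + 2)*(z^4 - 10*z^3 + 29*z^2 - 20*z) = (z - 4)*(z + 2)*(z^3 - 6*z^2 + 5*z) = (z - 4)*(z - 1)*(z + 2)*(z^2 - 5*z) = z*(z - 4)*(z - 1)*(z + 2)*(z - 5)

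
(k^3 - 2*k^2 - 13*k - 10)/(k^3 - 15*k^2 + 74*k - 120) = (k^2 + 3*k + 2)/(k^2 - 10*k + 24)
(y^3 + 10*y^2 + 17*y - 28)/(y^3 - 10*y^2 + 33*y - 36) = (y^3 + 10*y^2 + 17*y - 28)/(y^3 - 10*y^2 + 33*y - 36)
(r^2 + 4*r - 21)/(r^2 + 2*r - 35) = (r - 3)/(r - 5)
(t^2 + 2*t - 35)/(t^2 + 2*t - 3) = (t^2 + 2*t - 35)/(t^2 + 2*t - 3)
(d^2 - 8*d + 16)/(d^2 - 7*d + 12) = (d - 4)/(d - 3)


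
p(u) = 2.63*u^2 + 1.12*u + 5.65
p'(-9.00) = -46.22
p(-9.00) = 208.60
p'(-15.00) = -77.78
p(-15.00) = 580.60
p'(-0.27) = -0.30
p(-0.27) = 5.54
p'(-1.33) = -5.88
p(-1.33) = 8.81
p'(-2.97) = -14.50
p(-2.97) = 25.52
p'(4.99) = 27.37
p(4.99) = 76.73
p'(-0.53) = -1.67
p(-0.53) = 5.80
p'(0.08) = 1.54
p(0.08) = 5.76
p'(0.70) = 4.80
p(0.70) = 7.72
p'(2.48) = 14.16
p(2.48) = 24.60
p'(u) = 5.26*u + 1.12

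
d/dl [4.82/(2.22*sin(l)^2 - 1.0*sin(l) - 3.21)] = (4.82 - 21.4008*sin(l))*cos(l)/(-2.22*sin(l)^2 + 1.0*sin(l) + 3.21)^2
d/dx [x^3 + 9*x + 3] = 3*x^2 + 9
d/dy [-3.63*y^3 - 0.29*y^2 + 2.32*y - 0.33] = -10.89*y^2 - 0.58*y + 2.32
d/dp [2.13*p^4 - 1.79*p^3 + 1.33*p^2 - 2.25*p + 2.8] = 8.52*p^3 - 5.37*p^2 + 2.66*p - 2.25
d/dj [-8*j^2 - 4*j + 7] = -16*j - 4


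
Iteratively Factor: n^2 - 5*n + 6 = (n - 2)*(n - 3)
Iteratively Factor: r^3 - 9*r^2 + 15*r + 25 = (r + 1)*(r^2 - 10*r + 25) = (r - 5)*(r + 1)*(r - 5)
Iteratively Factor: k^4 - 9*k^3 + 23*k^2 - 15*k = (k - 5)*(k^3 - 4*k^2 + 3*k) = (k - 5)*(k - 1)*(k^2 - 3*k) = k*(k - 5)*(k - 1)*(k - 3)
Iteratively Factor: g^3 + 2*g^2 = (g)*(g^2 + 2*g) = g*(g + 2)*(g)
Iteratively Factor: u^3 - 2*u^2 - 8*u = (u - 4)*(u^2 + 2*u) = (u - 4)*(u + 2)*(u)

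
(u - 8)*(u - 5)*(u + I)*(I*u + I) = I*u^4 - u^3 - 12*I*u^3 + 12*u^2 + 27*I*u^2 - 27*u + 40*I*u - 40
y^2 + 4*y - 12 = (y - 2)*(y + 6)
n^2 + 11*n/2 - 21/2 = (n - 3/2)*(n + 7)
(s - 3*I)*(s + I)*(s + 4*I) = s^3 + 2*I*s^2 + 11*s + 12*I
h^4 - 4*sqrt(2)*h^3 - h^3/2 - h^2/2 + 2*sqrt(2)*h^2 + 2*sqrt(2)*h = h*(h - 1)*(h + 1/2)*(h - 4*sqrt(2))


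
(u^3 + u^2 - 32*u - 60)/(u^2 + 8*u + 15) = (u^2 - 4*u - 12)/(u + 3)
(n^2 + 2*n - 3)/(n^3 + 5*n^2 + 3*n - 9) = 1/(n + 3)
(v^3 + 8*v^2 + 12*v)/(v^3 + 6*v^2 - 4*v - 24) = v/(v - 2)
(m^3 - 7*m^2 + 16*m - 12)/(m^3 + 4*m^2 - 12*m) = (m^2 - 5*m + 6)/(m*(m + 6))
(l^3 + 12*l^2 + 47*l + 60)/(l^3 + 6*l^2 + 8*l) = (l^2 + 8*l + 15)/(l*(l + 2))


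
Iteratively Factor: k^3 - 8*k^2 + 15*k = (k - 3)*(k^2 - 5*k) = (k - 5)*(k - 3)*(k)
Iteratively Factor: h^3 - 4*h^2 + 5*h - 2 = (h - 2)*(h^2 - 2*h + 1) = (h - 2)*(h - 1)*(h - 1)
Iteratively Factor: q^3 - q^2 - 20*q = (q - 5)*(q^2 + 4*q) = q*(q - 5)*(q + 4)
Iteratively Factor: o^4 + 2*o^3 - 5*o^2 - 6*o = (o + 3)*(o^3 - o^2 - 2*o) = (o - 2)*(o + 3)*(o^2 + o) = (o - 2)*(o + 1)*(o + 3)*(o)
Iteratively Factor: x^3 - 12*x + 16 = (x - 2)*(x^2 + 2*x - 8) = (x - 2)^2*(x + 4)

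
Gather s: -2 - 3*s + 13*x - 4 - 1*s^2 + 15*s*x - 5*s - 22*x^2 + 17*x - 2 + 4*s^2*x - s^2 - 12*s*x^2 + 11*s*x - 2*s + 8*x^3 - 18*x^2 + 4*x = s^2*(4*x - 2) + s*(-12*x^2 + 26*x - 10) + 8*x^3 - 40*x^2 + 34*x - 8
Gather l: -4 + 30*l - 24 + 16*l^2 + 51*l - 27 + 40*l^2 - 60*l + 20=56*l^2 + 21*l - 35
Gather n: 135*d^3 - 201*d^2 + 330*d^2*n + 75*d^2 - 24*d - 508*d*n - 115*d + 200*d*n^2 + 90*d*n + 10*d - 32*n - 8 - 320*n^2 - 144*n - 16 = 135*d^3 - 126*d^2 - 129*d + n^2*(200*d - 320) + n*(330*d^2 - 418*d - 176) - 24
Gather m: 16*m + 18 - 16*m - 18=0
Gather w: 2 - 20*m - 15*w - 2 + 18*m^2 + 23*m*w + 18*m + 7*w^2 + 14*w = 18*m^2 - 2*m + 7*w^2 + w*(23*m - 1)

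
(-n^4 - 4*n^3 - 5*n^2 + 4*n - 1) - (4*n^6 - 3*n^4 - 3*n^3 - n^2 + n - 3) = -4*n^6 + 2*n^4 - n^3 - 4*n^2 + 3*n + 2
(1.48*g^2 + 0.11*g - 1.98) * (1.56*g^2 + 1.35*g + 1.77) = 2.3088*g^4 + 2.1696*g^3 - 0.3207*g^2 - 2.4783*g - 3.5046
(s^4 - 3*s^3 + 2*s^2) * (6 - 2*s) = -2*s^5 + 12*s^4 - 22*s^3 + 12*s^2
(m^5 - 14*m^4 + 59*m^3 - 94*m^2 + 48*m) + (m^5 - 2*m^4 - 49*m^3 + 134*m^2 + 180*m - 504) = 2*m^5 - 16*m^4 + 10*m^3 + 40*m^2 + 228*m - 504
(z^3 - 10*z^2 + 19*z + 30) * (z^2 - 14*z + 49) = z^5 - 24*z^4 + 208*z^3 - 726*z^2 + 511*z + 1470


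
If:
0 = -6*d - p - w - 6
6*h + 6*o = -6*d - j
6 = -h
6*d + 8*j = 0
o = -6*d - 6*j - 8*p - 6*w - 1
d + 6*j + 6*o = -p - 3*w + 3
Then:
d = -16/71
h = -6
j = 12/71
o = 440/71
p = 1493/142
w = -2153/142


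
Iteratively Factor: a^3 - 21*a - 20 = (a + 1)*(a^2 - a - 20) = (a - 5)*(a + 1)*(a + 4)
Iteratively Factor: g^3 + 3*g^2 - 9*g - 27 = (g - 3)*(g^2 + 6*g + 9) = (g - 3)*(g + 3)*(g + 3)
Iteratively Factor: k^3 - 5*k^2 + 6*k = (k - 3)*(k^2 - 2*k) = (k - 3)*(k - 2)*(k)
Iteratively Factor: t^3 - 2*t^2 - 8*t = (t - 4)*(t^2 + 2*t) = t*(t - 4)*(t + 2)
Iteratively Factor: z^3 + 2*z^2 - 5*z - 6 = (z + 1)*(z^2 + z - 6) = (z + 1)*(z + 3)*(z - 2)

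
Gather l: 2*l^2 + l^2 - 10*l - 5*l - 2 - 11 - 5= 3*l^2 - 15*l - 18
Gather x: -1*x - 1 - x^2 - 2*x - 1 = -x^2 - 3*x - 2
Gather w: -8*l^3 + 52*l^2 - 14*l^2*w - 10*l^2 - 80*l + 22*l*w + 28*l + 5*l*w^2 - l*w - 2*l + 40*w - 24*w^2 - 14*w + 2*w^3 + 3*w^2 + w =-8*l^3 + 42*l^2 - 54*l + 2*w^3 + w^2*(5*l - 21) + w*(-14*l^2 + 21*l + 27)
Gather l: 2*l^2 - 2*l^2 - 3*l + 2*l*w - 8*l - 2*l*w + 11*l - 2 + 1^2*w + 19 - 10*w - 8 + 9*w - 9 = 0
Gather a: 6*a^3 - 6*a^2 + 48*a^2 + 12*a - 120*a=6*a^3 + 42*a^2 - 108*a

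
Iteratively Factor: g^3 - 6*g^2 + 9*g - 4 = (g - 1)*(g^2 - 5*g + 4) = (g - 4)*(g - 1)*(g - 1)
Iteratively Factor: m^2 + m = (m)*(m + 1)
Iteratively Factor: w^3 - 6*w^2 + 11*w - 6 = (w - 2)*(w^2 - 4*w + 3) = (w - 3)*(w - 2)*(w - 1)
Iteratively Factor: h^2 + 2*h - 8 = (h + 4)*(h - 2)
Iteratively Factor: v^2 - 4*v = (v - 4)*(v)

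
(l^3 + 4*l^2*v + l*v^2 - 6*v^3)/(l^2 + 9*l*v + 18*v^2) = (l^2 + l*v - 2*v^2)/(l + 6*v)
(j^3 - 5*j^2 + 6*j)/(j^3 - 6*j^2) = (j^2 - 5*j + 6)/(j*(j - 6))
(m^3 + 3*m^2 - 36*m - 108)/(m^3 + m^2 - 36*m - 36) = (m + 3)/(m + 1)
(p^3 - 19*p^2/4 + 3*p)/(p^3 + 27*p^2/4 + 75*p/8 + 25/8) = 2*p*(4*p^2 - 19*p + 12)/(8*p^3 + 54*p^2 + 75*p + 25)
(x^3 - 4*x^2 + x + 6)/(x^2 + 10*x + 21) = (x^3 - 4*x^2 + x + 6)/(x^2 + 10*x + 21)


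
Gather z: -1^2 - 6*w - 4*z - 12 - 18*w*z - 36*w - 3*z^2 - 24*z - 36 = -42*w - 3*z^2 + z*(-18*w - 28) - 49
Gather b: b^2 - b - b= b^2 - 2*b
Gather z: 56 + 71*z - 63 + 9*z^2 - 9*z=9*z^2 + 62*z - 7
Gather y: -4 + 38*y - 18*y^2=-18*y^2 + 38*y - 4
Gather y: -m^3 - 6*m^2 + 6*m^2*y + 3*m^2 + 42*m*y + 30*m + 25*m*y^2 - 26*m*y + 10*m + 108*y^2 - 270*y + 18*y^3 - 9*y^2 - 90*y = -m^3 - 3*m^2 + 40*m + 18*y^3 + y^2*(25*m + 99) + y*(6*m^2 + 16*m - 360)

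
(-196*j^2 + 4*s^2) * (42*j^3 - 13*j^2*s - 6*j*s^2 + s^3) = -8232*j^5 + 2548*j^4*s + 1344*j^3*s^2 - 248*j^2*s^3 - 24*j*s^4 + 4*s^5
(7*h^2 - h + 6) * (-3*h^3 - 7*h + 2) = -21*h^5 + 3*h^4 - 67*h^3 + 21*h^2 - 44*h + 12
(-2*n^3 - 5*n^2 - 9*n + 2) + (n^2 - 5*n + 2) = -2*n^3 - 4*n^2 - 14*n + 4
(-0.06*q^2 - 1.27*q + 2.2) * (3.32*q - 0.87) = -0.1992*q^3 - 4.1642*q^2 + 8.4089*q - 1.914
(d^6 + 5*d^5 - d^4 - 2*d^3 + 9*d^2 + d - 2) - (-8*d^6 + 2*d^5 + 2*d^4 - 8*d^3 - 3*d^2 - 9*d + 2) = 9*d^6 + 3*d^5 - 3*d^4 + 6*d^3 + 12*d^2 + 10*d - 4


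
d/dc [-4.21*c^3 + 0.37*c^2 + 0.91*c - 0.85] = -12.63*c^2 + 0.74*c + 0.91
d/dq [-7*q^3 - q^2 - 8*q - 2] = -21*q^2 - 2*q - 8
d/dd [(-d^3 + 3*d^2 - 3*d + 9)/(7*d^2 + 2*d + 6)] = (-7*d^4 - 4*d^3 + 9*d^2 - 90*d - 36)/(49*d^4 + 28*d^3 + 88*d^2 + 24*d + 36)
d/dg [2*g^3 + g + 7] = 6*g^2 + 1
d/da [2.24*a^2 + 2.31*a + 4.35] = 4.48*a + 2.31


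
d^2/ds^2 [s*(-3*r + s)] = 2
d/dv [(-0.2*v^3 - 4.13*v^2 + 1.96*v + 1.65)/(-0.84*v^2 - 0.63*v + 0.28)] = (0.168*v^4 + 0.252*v^3 + 4.0803*v^2 + 0.4592*v + 1.5883)/(0.7056*v^4 + 1.0584*v^3 - 0.0735*v^2 - 0.3528*v + 0.0784)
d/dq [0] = 0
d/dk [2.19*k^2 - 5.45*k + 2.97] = 4.38*k - 5.45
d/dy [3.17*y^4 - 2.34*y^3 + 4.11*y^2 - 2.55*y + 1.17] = 12.68*y^3 - 7.02*y^2 + 8.22*y - 2.55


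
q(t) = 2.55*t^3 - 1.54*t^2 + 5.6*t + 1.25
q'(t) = 7.65*t^2 - 3.08*t + 5.6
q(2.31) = 37.40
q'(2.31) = 39.31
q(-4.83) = -349.05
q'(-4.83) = 198.94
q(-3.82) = -184.76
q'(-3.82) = 129.00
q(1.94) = 24.94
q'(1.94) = 28.42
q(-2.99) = -97.43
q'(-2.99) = 83.20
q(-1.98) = -35.67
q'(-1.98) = 41.69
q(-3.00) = -98.26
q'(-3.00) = 83.69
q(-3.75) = -175.88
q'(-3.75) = 124.73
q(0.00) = 1.25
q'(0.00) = 5.60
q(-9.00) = -2032.84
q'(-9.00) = 652.97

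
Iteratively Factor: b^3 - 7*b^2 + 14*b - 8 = (b - 2)*(b^2 - 5*b + 4) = (b - 4)*(b - 2)*(b - 1)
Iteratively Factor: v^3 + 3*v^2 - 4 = (v + 2)*(v^2 + v - 2) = (v + 2)^2*(v - 1)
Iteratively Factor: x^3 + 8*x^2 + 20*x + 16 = (x + 4)*(x^2 + 4*x + 4) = (x + 2)*(x + 4)*(x + 2)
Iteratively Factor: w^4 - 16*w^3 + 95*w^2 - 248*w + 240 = (w - 4)*(w^3 - 12*w^2 + 47*w - 60) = (w - 4)*(w - 3)*(w^2 - 9*w + 20) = (w - 4)^2*(w - 3)*(w - 5)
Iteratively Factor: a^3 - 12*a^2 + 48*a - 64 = (a - 4)*(a^2 - 8*a + 16) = (a - 4)^2*(a - 4)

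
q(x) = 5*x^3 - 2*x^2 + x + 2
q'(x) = 15*x^2 - 4*x + 1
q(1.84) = 28.22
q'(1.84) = 44.42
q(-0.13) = 1.83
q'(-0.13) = 1.77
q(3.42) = 182.04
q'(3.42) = 162.77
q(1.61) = 19.29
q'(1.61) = 33.44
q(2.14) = 43.98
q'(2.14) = 61.13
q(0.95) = 5.43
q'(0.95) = 10.74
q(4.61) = 453.97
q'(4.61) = 301.34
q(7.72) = 2191.02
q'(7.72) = 864.10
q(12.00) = 8366.00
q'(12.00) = 2113.00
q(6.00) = 1016.00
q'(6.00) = 517.00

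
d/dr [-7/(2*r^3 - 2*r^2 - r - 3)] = 7*(6*r^2 - 4*r - 1)/(-2*r^3 + 2*r^2 + r + 3)^2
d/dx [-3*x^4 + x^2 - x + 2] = -12*x^3 + 2*x - 1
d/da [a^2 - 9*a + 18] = 2*a - 9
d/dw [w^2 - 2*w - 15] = 2*w - 2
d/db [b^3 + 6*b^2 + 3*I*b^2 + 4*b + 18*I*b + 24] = 3*b^2 + 6*b*(2 + I) + 4 + 18*I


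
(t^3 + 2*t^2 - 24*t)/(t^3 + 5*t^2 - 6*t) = (t - 4)/(t - 1)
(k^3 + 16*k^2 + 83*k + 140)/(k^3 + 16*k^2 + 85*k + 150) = (k^2 + 11*k + 28)/(k^2 + 11*k + 30)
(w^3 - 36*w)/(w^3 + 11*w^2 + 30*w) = (w - 6)/(w + 5)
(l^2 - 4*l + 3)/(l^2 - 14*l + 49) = (l^2 - 4*l + 3)/(l^2 - 14*l + 49)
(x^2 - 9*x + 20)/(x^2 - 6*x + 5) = (x - 4)/(x - 1)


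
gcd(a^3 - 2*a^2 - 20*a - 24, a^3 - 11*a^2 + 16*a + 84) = a^2 - 4*a - 12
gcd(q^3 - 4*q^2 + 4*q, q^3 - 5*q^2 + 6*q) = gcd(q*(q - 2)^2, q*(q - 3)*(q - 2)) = q^2 - 2*q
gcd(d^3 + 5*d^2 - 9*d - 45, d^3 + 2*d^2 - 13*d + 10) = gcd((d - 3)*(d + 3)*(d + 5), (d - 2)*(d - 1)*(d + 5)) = d + 5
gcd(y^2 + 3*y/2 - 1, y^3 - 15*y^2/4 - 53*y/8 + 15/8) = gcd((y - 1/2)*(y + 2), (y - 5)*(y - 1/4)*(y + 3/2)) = 1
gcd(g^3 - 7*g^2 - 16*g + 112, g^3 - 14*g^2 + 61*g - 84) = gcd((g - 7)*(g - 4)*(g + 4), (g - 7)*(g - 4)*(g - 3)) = g^2 - 11*g + 28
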